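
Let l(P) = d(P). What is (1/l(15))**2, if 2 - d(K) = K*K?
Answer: 1/49729 ≈ 2.0109e-5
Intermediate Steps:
d(K) = 2 - K**2 (d(K) = 2 - K*K = 2 - K**2)
l(P) = 2 - P**2
(1/l(15))**2 = (1/(2 - 1*15**2))**2 = (1/(2 - 1*225))**2 = (1/(2 - 225))**2 = (1/(-223))**2 = (-1/223)**2 = 1/49729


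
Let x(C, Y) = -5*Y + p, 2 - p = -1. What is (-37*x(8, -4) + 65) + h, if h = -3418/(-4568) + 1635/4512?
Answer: -674050445/858784 ≈ -784.89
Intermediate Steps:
p = 3 (p = 2 - 1*(-1) = 2 + 1 = 3)
x(C, Y) = 3 - 5*Y (x(C, Y) = -5*Y + 3 = 3 - 5*Y)
h = 953779/858784 (h = -3418*(-1/4568) + 1635*(1/4512) = 1709/2284 + 545/1504 = 953779/858784 ≈ 1.1106)
(-37*x(8, -4) + 65) + h = (-37*(3 - 5*(-4)) + 65) + 953779/858784 = (-37*(3 + 20) + 65) + 953779/858784 = (-37*23 + 65) + 953779/858784 = (-851 + 65) + 953779/858784 = -786 + 953779/858784 = -674050445/858784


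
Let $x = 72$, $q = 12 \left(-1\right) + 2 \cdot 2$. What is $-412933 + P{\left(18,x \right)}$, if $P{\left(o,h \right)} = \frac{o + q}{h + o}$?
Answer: $- \frac{3716396}{9} \approx -4.1293 \cdot 10^{5}$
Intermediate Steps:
$q = -8$ ($q = -12 + 4 = -8$)
$P{\left(o,h \right)} = \frac{-8 + o}{h + o}$ ($P{\left(o,h \right)} = \frac{o - 8}{h + o} = \frac{-8 + o}{h + o}$)
$-412933 + P{\left(18,x \right)} = -412933 + \frac{-8 + 18}{72 + 18} = -412933 + \frac{1}{90} \cdot 10 = -412933 + \frac{1}{9} = - \frac{3716396}{9}$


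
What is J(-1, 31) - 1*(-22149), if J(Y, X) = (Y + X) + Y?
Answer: 22178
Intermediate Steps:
J(Y, X) = X + 2*Y (J(Y, X) = (X + Y) + Y = X + 2*Y)
J(-1, 31) - 1*(-22149) = (31 + 2*(-1)) - 1*(-22149) = (31 - 2) + 22149 = 29 + 22149 = 22178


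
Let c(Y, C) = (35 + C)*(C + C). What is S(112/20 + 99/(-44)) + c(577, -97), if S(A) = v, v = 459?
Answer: 12487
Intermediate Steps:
S(A) = 459
c(Y, C) = 2*C*(35 + C) (c(Y, C) = (35 + C)*(2*C) = 2*C*(35 + C))
S(112/20 + 99/(-44)) + c(577, -97) = 459 + 2*(-97)*(35 - 97) = 459 + 2*(-97)*(-62) = 459 + 12028 = 12487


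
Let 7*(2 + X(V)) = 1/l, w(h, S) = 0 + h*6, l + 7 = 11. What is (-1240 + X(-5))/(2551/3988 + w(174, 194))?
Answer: -34670675/29162161 ≈ -1.1889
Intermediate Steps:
l = 4 (l = -7 + 11 = 4)
w(h, S) = 6*h (w(h, S) = 0 + 6*h = 6*h)
X(V) = -55/28 (X(V) = -2 + (1/7)/4 = -2 + (1/7)*(1/4) = -2 + 1/28 = -55/28)
(-1240 + X(-5))/(2551/3988 + w(174, 194)) = (-1240 - 55/28)/(2551/3988 + 6*174) = -34775/(28*(2551*(1/3988) + 1044)) = -34775/(28*(2551/3988 + 1044)) = -34775/(28*4166023/3988) = -34775/28*3988/4166023 = -34670675/29162161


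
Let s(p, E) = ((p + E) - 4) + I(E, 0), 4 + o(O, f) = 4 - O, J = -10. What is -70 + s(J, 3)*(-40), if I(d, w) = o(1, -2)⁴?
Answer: 330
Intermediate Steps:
o(O, f) = -O (o(O, f) = -4 + (4 - O) = -O)
I(d, w) = 1 (I(d, w) = (-1*1)⁴ = (-1)⁴ = 1)
s(p, E) = -3 + E + p (s(p, E) = ((p + E) - 4) + 1 = ((E + p) - 4) + 1 = (-4 + E + p) + 1 = -3 + E + p)
-70 + s(J, 3)*(-40) = -70 + (-3 + 3 - 10)*(-40) = -70 - 10*(-40) = -70 + 400 = 330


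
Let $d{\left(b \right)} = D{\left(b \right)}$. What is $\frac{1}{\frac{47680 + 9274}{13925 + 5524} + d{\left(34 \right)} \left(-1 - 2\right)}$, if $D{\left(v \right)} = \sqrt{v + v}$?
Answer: $- \frac{553849173}{114126782848} - \frac{1134790803 \sqrt{17}}{114126782848} \approx -0.04585$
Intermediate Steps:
$D{\left(v \right)} = \sqrt{2} \sqrt{v}$ ($D{\left(v \right)} = \sqrt{2 v} = \sqrt{2} \sqrt{v}$)
$d{\left(b \right)} = \sqrt{2} \sqrt{b}$
$\frac{1}{\frac{47680 + 9274}{13925 + 5524} + d{\left(34 \right)} \left(-1 - 2\right)} = \frac{1}{\frac{47680 + 9274}{13925 + 5524} + \sqrt{2} \sqrt{34} \left(-1 - 2\right)} = \frac{1}{\frac{56954}{19449} + 2 \sqrt{17} \left(-3\right)} = \frac{1}{56954 \cdot \frac{1}{19449} - 6 \sqrt{17}} = \frac{1}{\frac{56954}{19449} - 6 \sqrt{17}}$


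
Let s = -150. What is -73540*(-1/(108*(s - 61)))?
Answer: -18385/5697 ≈ -3.2271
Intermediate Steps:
-73540*(-1/(108*(s - 61))) = -73540*(-1/(108*(-150 - 61))) = -73540/((-211*(-108))) = -73540/22788 = -73540*1/22788 = -18385/5697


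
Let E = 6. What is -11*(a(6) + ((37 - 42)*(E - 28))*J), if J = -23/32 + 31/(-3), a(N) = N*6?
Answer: 622897/48 ≈ 12977.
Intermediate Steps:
a(N) = 6*N
J = -1061/96 (J = -23*1/32 + 31*(-⅓) = -23/32 - 31/3 = -1061/96 ≈ -11.052)
-11*(a(6) + ((37 - 42)*(E - 28))*J) = -11*(6*6 + ((37 - 42)*(6 - 28))*(-1061/96)) = -11*(36 - 5*(-22)*(-1061/96)) = -11*(36 + 110*(-1061/96)) = -11*(36 - 58355/48) = -11*(-56627/48) = 622897/48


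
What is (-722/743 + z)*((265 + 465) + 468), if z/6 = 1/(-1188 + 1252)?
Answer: -12504125/11888 ≈ -1051.8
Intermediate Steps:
z = 3/32 (z = 6/(-1188 + 1252) = 6/64 = 6*(1/64) = 3/32 ≈ 0.093750)
(-722/743 + z)*((265 + 465) + 468) = (-722/743 + 3/32)*((265 + 465) + 468) = (-722*1/743 + 3/32)*(730 + 468) = (-722/743 + 3/32)*1198 = -20875/23776*1198 = -12504125/11888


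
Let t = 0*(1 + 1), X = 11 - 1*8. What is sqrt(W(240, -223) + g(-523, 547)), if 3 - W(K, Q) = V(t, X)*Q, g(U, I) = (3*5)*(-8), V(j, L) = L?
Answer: 2*sqrt(138) ≈ 23.495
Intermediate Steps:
X = 3 (X = 11 - 8 = 3)
t = 0 (t = 0*2 = 0)
g(U, I) = -120 (g(U, I) = 15*(-8) = -120)
W(K, Q) = 3 - 3*Q
sqrt(W(240, -223) + g(-523, 547)) = sqrt((3 - 3*(-223)) - 120) = sqrt((3 + 669) - 120) = sqrt(672 - 120) = sqrt(552) = 2*sqrt(138)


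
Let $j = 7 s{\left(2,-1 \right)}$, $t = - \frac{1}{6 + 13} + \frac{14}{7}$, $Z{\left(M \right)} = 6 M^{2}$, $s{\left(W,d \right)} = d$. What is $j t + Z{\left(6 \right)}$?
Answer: $\frac{3845}{19} \approx 202.37$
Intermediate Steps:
$t = \frac{37}{19}$ ($t = - \frac{1}{19} + 14 \cdot \frac{1}{7} = \left(-1\right) \frac{1}{19} + 2 = - \frac{1}{19} + 2 = \frac{37}{19} \approx 1.9474$)
$j = -7$ ($j = 7 \left(-1\right) = -7$)
$j t + Z{\left(6 \right)} = \left(-7\right) \frac{37}{19} + 6 \cdot 6^{2} = - \frac{259}{19} + 6 \cdot 36 = - \frac{259}{19} + 216 = \frac{3845}{19}$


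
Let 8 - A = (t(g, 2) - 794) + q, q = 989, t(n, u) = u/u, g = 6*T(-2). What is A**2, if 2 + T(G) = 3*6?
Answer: 35344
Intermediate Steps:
T(G) = 16 (T(G) = -2 + 3*6 = -2 + 18 = 16)
g = 96 (g = 6*16 = 96)
t(n, u) = 1
A = -188 (A = 8 - ((1 - 794) + 989) = 8 - (-793 + 989) = 8 - 1*196 = 8 - 196 = -188)
A**2 = (-188)**2 = 35344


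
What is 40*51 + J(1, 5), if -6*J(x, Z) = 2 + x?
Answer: 4079/2 ≈ 2039.5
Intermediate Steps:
J(x, Z) = -1/3 - x/6 (J(x, Z) = -(2 + x)/6 = -1/3 - x/6)
40*51 + J(1, 5) = 40*51 + (-1/3 - 1/6*1) = 2040 + (-1/3 - 1/6) = 2040 - 1/2 = 4079/2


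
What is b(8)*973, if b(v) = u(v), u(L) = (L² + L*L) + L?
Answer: 132328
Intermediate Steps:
u(L) = L + 2*L² (u(L) = (L² + L²) + L = 2*L² + L = L + 2*L²)
b(v) = v*(1 + 2*v)
b(8)*973 = (8*(1 + 2*8))*973 = (8*(1 + 16))*973 = (8*17)*973 = 136*973 = 132328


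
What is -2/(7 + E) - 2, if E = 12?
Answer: -40/19 ≈ -2.1053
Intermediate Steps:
-2/(7 + E) - 2 = -2/(7 + 12) - 2 = -2/19 - 2 = -40/19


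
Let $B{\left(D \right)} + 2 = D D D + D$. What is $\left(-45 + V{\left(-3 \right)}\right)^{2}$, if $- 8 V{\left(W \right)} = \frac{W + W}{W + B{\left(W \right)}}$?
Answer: $\frac{39727809}{19600} \approx 2026.9$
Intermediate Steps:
$B{\left(D \right)} = -2 + D + D^{3}$ ($B{\left(D \right)} = -2 + \left(D D D + D\right) = -2 + \left(D D^{2} + D\right) = -2 + \left(D^{3} + D\right) = -2 + \left(D + D^{3}\right) = -2 + D + D^{3}$)
$V{\left(W \right)} = - \frac{W}{4 \left(-2 + W^{3} + 2 W\right)}$ ($V{\left(W \right)} = - \frac{\left(W + W\right) \frac{1}{W + \left(-2 + W + W^{3}\right)}}{8} = - \frac{2 W \frac{1}{-2 + W^{3} + 2 W}}{8} = - \frac{W}{4 \left(-2 + W^{3} + 2 W\right)}$)
$\left(-45 + V{\left(-3 \right)}\right)^{2} = \left(-45 - - \frac{3}{-8 + 4 \left(-3\right)^{3} + 8 \left(-3\right)}\right)^{2} = \left(-45 - - \frac{3}{-8 + 4 \left(-27\right) - 24}\right)^{2} = \left(-45 - - \frac{3}{-8 - 108 - 24}\right)^{2} = \left(-45 - - \frac{3}{-140}\right)^{2} = \left(-45 - \left(-3\right) \left(- \frac{1}{140}\right)\right)^{2} = \left(-45 - \frac{3}{140}\right)^{2} = \left(- \frac{6303}{140}\right)^{2} = \frac{39727809}{19600}$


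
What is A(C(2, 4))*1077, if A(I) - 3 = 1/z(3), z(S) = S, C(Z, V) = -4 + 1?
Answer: 3590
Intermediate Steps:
C(Z, V) = -3
A(I) = 10/3 (A(I) = 3 + 1/3 = 3 + ⅓ = 10/3)
A(C(2, 4))*1077 = (10/3)*1077 = 3590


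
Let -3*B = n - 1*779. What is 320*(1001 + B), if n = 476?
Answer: 352640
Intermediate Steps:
B = 101 (B = -(476 - 1*779)/3 = -(476 - 779)/3 = -⅓*(-303) = 101)
320*(1001 + B) = 320*(1001 + 101) = 320*1102 = 352640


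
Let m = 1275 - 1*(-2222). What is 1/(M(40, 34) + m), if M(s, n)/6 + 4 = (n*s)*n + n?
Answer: 1/281117 ≈ 3.5572e-6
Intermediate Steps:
M(s, n) = -24 + 6*n + 6*s*n² (M(s, n) = -24 + 6*((n*s)*n + n) = -24 + 6*(s*n² + n) = -24 + 6*(n + s*n²) = -24 + (6*n + 6*s*n²) = -24 + 6*n + 6*s*n²)
m = 3497 (m = 1275 + 2222 = 3497)
1/(M(40, 34) + m) = 1/((-24 + 6*34 + 6*40*34²) + 3497) = 1/((-24 + 204 + 6*40*1156) + 3497) = 1/((-24 + 204 + 277440) + 3497) = 1/(277620 + 3497) = 1/281117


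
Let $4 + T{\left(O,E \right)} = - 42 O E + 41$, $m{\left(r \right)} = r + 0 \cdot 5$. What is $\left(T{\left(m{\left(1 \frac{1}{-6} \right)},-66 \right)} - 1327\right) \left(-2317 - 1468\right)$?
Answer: $6631320$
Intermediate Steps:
$m{\left(r \right)} = r$ ($m{\left(r \right)} = r + 0 = r$)
$T{\left(O,E \right)} = 37 - 42 E O$ ($T{\left(O,E \right)} = -4 + \left(- 42 O E + 41\right) = -4 - \left(-41 + 42 E O\right) = 37 - 42 E O$)
$\left(T{\left(m{\left(1 \frac{1}{-6} \right)},-66 \right)} - 1327\right) \left(-2317 - 1468\right) = \left(\left(37 - - 2772 \cdot 1 \frac{1}{-6}\right) - 1327\right) \left(-2317 - 1468\right) = \left(\left(37 - - 2772 \cdot 1 \left(- \frac{1}{6}\right)\right) - 1327\right) \left(-2317 - 1468\right) = \left(\left(37 - \left(-2772\right) \left(- \frac{1}{6}\right)\right) - 1327\right) \left(-3785\right) = \left(\left(37 - 462\right) - 1327\right) \left(-3785\right) = \left(-425 - 1327\right) \left(-3785\right) = \left(-1752\right) \left(-3785\right) = 6631320$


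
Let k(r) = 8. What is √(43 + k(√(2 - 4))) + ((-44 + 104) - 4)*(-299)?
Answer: -16744 + √51 ≈ -16737.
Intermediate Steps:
√(43 + k(√(2 - 4))) + ((-44 + 104) - 4)*(-299) = √(43 + 8) + ((-44 + 104) - 4)*(-299) = √51 + (60 - 4)*(-299) = √51 + 56*(-299) = √51 - 16744 = -16744 + √51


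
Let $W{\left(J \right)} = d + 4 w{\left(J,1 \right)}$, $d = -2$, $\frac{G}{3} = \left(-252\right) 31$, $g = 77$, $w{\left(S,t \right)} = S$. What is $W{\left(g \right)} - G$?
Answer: $23742$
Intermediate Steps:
$G = -23436$ ($G = 3 \left(\left(-252\right) 31\right) = 3 \left(-7812\right) = -23436$)
$W{\left(J \right)} = -2 + 4 J$
$W{\left(g \right)} - G = \left(-2 + 4 \cdot 77\right) - -23436 = \left(-2 + 308\right) + 23436 = 306 + 23436 = 23742$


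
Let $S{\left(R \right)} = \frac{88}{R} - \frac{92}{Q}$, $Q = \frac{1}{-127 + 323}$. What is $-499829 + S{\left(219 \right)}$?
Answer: $- \frac{113411471}{219} \approx -5.1786 \cdot 10^{5}$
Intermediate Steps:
$Q = \frac{1}{196} \approx 0.005102$
$S{\left(R \right)} = -18032 + \frac{88}{R}$ ($S{\left(R \right)} = \frac{88}{R} - 92 \frac{1}{\frac{1}{196}} = \frac{88}{R} - 18032 = -18032 + \frac{88}{R}$)
$-499829 + S{\left(219 \right)} = -499829 - \left(18032 - \frac{88}{219}\right) = -499829 + \left(-18032 + 88 \cdot \frac{1}{219}\right) = -499829 + \left(-18032 + \frac{88}{219}\right) = -499829 - \frac{3948920}{219} = - \frac{113411471}{219}$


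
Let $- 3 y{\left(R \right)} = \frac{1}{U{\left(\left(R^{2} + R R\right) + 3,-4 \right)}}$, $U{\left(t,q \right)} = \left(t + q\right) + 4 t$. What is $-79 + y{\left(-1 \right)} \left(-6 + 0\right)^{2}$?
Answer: $- \frac{557}{7} \approx -79.571$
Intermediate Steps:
$U{\left(t,q \right)} = q + 5 t$ ($U{\left(t,q \right)} = \left(q + t\right) + 4 t = q + 5 t$)
$y{\left(R \right)} = - \frac{1}{3 \left(11 + 10 R^{2}\right)}$ ($y{\left(R \right)} = - \frac{1}{3 \left(-4 + 5 \left(\left(R^{2} + R R\right) + 3\right)\right)} = - \frac{1}{3 \left(-4 + 5 \left(\left(R^{2} + R^{2}\right) + 3\right)\right)} = - \frac{1}{3 \left(-4 + 5 \left(2 R^{2} + 3\right)\right)} = - \frac{1}{3 \left(-4 + 5 \left(3 + 2 R^{2}\right)\right)} = - \frac{1}{3 \left(-4 + \left(15 + 10 R^{2}\right)\right)} = - \frac{1}{3 \left(11 + 10 R^{2}\right)}$)
$-79 + y{\left(-1 \right)} \left(-6 + 0\right)^{2} = -79 + - \frac{1}{33 + 30 \left(-1\right)^{2}} \left(-6 + 0\right)^{2} = -79 + - \frac{1}{33 + 30 \cdot 1} \left(-6\right)^{2} = -79 + - \frac{1}{33 + 30} \cdot 36 = -79 + - \frac{1}{63} \cdot 36 = -79 + \left(-1\right) \frac{1}{63} \cdot 36 = -79 - \frac{4}{7} = - \frac{557}{7}$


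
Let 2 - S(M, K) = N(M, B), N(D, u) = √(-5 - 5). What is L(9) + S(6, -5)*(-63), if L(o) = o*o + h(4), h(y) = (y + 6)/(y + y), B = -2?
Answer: -175/4 + 63*I*√10 ≈ -43.75 + 199.22*I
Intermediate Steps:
h(y) = (6 + y)/(2*y) (h(y) = (6 + y)/((2*y)) = (6 + y)*(1/(2*y)) = (6 + y)/(2*y))
N(D, u) = I*√10 (N(D, u) = √(-10) = I*√10)
S(M, K) = 2 - I*√10
L(o) = 5/4 + o² (L(o) = o*o + (½)*(6 + 4)/4 = o² + (½)*(¼)*10 = o² + 5/4 = 5/4 + o²)
L(9) + S(6, -5)*(-63) = (5/4 + 9²) + (2 - I*√10)*(-63) = (5/4 + 81) + (-126 + 63*I*√10) = 329/4 + (-126 + 63*I*√10) = -175/4 + 63*I*√10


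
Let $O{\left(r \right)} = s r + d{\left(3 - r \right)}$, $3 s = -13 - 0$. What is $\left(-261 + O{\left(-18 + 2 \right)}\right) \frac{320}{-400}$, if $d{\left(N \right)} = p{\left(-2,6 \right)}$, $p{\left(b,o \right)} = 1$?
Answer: $\frac{2288}{15} \approx 152.53$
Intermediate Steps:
$s = - \frac{13}{3}$ ($s = \frac{-13 - 0}{3} = \frac{-13 + 0}{3} = \frac{1}{3} \left(-13\right) = - \frac{13}{3} \approx -4.3333$)
$d{\left(N \right)} = 1$
$O{\left(r \right)} = 1 - \frac{13 r}{3}$ ($O{\left(r \right)} = - \frac{13 r}{3} + 1 = 1 - \frac{13 r}{3}$)
$\left(-261 + O{\left(-18 + 2 \right)}\right) \frac{320}{-400} = \left(-261 - \left(-1 + \frac{13 \left(-18 + 2\right)}{3}\right)\right) \frac{320}{-400} = \left(-261 + \left(1 - - \frac{208}{3}\right)\right) 320 \left(- \frac{1}{400}\right) = \left(-261 + \left(1 + \frac{208}{3}\right)\right) \left(- \frac{4}{5}\right) = \left(-261 + \frac{211}{3}\right) \left(- \frac{4}{5}\right) = \left(- \frac{572}{3}\right) \left(- \frac{4}{5}\right) = \frac{2288}{15}$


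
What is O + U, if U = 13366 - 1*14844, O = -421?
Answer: -1899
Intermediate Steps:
U = -1478 (U = 13366 - 14844 = -1478)
O + U = -421 - 1478 = -1899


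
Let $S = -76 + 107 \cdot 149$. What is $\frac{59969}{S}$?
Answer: $\frac{59969}{15867} \approx 3.7795$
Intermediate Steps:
$S = 15867$ ($S = -76 + 15943 = 15867$)
$\frac{59969}{S} = \frac{59969}{15867}$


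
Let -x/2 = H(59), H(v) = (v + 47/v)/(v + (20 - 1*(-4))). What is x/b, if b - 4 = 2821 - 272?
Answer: -2352/4167347 ≈ -0.00056439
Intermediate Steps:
H(v) = (v + 47/v)/(24 + v) (H(v) = (v + 47/v)/(v + (20 + 4)) = (v + 47/v)/(v + 24) = (v + 47/v)/(24 + v))
x = -7056/4897 (x = -2*(47 + 59**2)/(59*(24 + 59)) = -2*(47 + 3481)/(59*83) = -2*3528/(59*83) = -2*3528/4897 = -7056/4897 ≈ -1.4409)
b = 2553 (b = 4 + (2821 - 272) = 4 + 2549 = 2553)
x/b = -7056/4897/2553 = -7056/4897*1/2553 = -2352/4167347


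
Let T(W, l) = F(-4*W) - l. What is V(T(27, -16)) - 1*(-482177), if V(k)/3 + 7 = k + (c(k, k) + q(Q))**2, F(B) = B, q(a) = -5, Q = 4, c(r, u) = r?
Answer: 510107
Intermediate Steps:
T(W, l) = -l - 4*W (T(W, l) = -4*W - l = -l - 4*W)
V(k) = -21 + 3*k + 3*(-5 + k)**2 (V(k) = -21 + 3*(k + (k - 5)**2) = -21 + 3*(k + (-5 + k)**2) = -21 + (3*k + 3*(-5 + k)**2) = -21 + 3*k + 3*(-5 + k)**2)
V(T(27, -16)) - 1*(-482177) = (-21 + 3*(-1*(-16) - 4*27) + 3*(-5 + (-1*(-16) - 4*27))**2) - 1*(-482177) = (-21 + 3*(16 - 108) + 3*(-5 + (16 - 108))**2) + 482177 = (-21 + 3*(-92) + 3*(-5 - 92)**2) + 482177 = (-21 - 276 + 3*(-97)**2) + 482177 = (-21 - 276 + 3*9409) + 482177 = (-21 - 276 + 28227) + 482177 = 27930 + 482177 = 510107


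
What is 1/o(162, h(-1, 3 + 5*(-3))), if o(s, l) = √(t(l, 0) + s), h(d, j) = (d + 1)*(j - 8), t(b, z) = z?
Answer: √2/18 ≈ 0.078567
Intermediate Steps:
h(d, j) = (1 + d)*(-8 + j)
o(s, l) = √s (o(s, l) = √(0 + s) = √s)
1/o(162, h(-1, 3 + 5*(-3))) = 1/(√162) = 1/(9*√2) = √2/18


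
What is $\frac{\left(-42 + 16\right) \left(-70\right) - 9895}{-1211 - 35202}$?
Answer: $\frac{8075}{36413} \approx 0.22176$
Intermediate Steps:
$\frac{\left(-42 + 16\right) \left(-70\right) - 9895}{-1211 - 35202} = \frac{\left(-26\right) \left(-70\right) - 9895}{-36413} = \left(1820 - 9895\right) \left(- \frac{1}{36413}\right) = \left(-8075\right) \left(- \frac{1}{36413}\right) = \frac{8075}{36413}$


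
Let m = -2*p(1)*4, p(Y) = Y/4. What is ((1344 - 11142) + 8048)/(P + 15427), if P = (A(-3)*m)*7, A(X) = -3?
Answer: -1750/15469 ≈ -0.11313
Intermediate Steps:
p(Y) = Y/4 (p(Y) = Y*(¼) = Y/4)
m = -2 (m = -1/2*4 = -2*¼*4 = -½*4 = -2)
P = 42 (P = -3*(-2)*7 = 6*7 = 42)
((1344 - 11142) + 8048)/(P + 15427) = ((1344 - 11142) + 8048)/(42 + 15427) = (-9798 + 8048)/15469 = -1750*1/15469 = -1750/15469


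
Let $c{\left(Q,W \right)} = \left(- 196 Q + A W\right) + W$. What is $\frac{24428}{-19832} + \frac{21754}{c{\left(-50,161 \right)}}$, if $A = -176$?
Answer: $- \frac{220072457}{91103250} \approx -2.4156$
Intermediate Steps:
$c{\left(Q,W \right)} = - 196 Q - 175 W$ ($c{\left(Q,W \right)} = \left(- 196 Q - 176 W\right) + W = - 196 Q - 175 W$)
$\frac{24428}{-19832} + \frac{21754}{c{\left(-50,161 \right)}} = \frac{24428}{-19832} + \frac{21754}{\left(-196\right) \left(-50\right) - 28175} = 24428 \left(- \frac{1}{19832}\right) + \frac{21754}{9800 - 28175} = - \frac{6107}{4958} + \frac{21754}{-18375} = - \frac{6107}{4958} + 21754 \left(- \frac{1}{18375}\right) = - \frac{6107}{4958} - \frac{21754}{18375} = - \frac{220072457}{91103250}$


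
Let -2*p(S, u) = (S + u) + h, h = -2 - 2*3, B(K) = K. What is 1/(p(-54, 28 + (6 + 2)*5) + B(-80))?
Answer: -1/83 ≈ -0.012048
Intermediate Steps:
h = -8 (h = -2 - 6 = -8)
p(S, u) = 4 - S/2 - u/2 (p(S, u) = -((S + u) - 8)/2 = -(-8 + S + u)/2 = 4 - S/2 - u/2)
1/(p(-54, 28 + (6 + 2)*5) + B(-80)) = 1/((4 - 1/2*(-54) - (28 + (6 + 2)*5)/2) - 80) = 1/((4 + 27 - (28 + 8*5)/2) - 80) = 1/((4 + 27 - (28 + 40)/2) - 80) = 1/((4 + 27 - 1/2*68) - 80) = 1/((4 + 27 - 34) - 80) = 1/(-3 - 80) = 1/(-83) = -1/83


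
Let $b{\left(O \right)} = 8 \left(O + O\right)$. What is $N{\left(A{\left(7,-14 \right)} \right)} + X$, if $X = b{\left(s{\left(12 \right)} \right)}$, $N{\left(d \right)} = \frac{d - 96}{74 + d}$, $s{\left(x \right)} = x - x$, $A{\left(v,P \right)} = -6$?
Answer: $- \frac{3}{2} \approx -1.5$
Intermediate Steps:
$s{\left(x \right)} = 0$
$N{\left(d \right)} = \frac{-96 + d}{74 + d}$
$b{\left(O \right)} = 16 O$ ($b{\left(O \right)} = 8 \cdot 2 O = 16 O$)
$X = 0$ ($X = 16 \cdot 0 = 0$)
$N{\left(A{\left(7,-14 \right)} \right)} + X = \frac{-96 - 6}{74 - 6} + 0 = \frac{1}{68} \left(-102\right) + 0 = - \frac{3}{2} + 0 = - \frac{3}{2}$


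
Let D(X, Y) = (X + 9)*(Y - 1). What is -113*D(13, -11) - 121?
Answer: 29711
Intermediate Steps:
D(X, Y) = (-1 + Y)*(9 + X) (D(X, Y) = (9 + X)*(-1 + Y) = (-1 + Y)*(9 + X))
-113*D(13, -11) - 121 = -113*(-9 - 1*13 + 9*(-11) + 13*(-11)) - 121 = -113*(-9 - 13 - 99 - 143) - 121 = -113*(-264) - 121 = 29832 - 121 = 29711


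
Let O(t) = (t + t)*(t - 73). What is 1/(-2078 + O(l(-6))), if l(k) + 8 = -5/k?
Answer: -18/16721 ≈ -0.0010765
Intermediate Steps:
l(k) = -8 - 5/k
O(t) = 2*t*(-73 + t) (O(t) = (2*t)*(-73 + t) = 2*t*(-73 + t))
1/(-2078 + O(l(-6))) = 1/(-2078 + 2*(-8 - 5/(-6))*(-73 + (-8 - 5/(-6)))) = 1/(-2078 + 2*(-8 - 5*(-⅙))*(-73 + (-8 - 5*(-⅙)))) = 1/(-2078 + 2*(-8 + ⅚)*(-73 + (-8 + ⅚))) = 1/(-2078 + 2*(-43/6)*(-73 - 43/6)) = 1/(-2078 + 2*(-43/6)*(-481/6)) = 1/(-2078 + 20683/18) = 1/(-16721/18) = -18/16721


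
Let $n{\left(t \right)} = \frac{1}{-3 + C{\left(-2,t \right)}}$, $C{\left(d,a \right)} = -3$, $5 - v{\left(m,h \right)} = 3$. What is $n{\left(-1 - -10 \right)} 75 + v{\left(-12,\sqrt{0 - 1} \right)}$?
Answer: $- \frac{21}{2} \approx -10.5$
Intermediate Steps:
$v{\left(m,h \right)} = 2$ ($v{\left(m,h \right)} = 5 - 3 = 2$)
$n{\left(t \right)} = - \frac{1}{6}$ ($n{\left(t \right)} = \frac{1}{-3 - 3} = \frac{1}{-6} = - \frac{1}{6}$)
$n{\left(-1 - -10 \right)} 75 + v{\left(-12,\sqrt{0 - 1} \right)} = \left(- \frac{1}{6}\right) 75 + 2 = - \frac{25}{2} + 2 = - \frac{21}{2}$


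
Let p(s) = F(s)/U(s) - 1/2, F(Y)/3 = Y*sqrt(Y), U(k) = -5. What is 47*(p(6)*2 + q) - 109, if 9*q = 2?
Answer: -1310/9 - 1692*sqrt(6)/5 ≈ -974.46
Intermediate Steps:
q = 2/9 (q = (1/9)*2 = 2/9 ≈ 0.22222)
F(Y) = 3*Y**(3/2) (F(Y) = 3*(Y*sqrt(Y)) = 3*Y**(3/2))
p(s) = -1/2 - 3*s**(3/2)/5 (p(s) = (3*s**(3/2))/(-5) - 1/2 = (3*s**(3/2))*(-1/5) - 1*1/2 = -3*s**(3/2)/5 - 1/2 = -1/2 - 3*s**(3/2)/5)
47*(p(6)*2 + q) - 109 = 47*((-1/2 - 18*sqrt(6)/5)*2 + 2/9) - 109 = 47*((-1 - 36*sqrt(6)/5) + 2/9) - 109 = 47*(-7/9 - 36*sqrt(6)/5) - 109 = (-329/9 - 1692*sqrt(6)/5) - 109 = -1310/9 - 1692*sqrt(6)/5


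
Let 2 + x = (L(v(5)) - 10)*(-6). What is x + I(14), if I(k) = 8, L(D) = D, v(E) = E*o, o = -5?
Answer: 216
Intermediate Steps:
v(E) = -5*E (v(E) = E*(-5) = -5*E)
x = 208 (x = -2 + (-5*5 - 10)*(-6) = -2 + (-25 - 10)*(-6) = -2 - 35*(-6) = -2 + 210 = 208)
x + I(14) = 208 + 8 = 216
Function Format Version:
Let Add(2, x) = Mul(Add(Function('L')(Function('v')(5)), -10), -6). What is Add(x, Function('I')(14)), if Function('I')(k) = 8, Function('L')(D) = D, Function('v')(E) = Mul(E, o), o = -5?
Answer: 216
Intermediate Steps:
Function('v')(E) = Mul(-5, E) (Function('v')(E) = Mul(E, -5) = Mul(-5, E))
x = 208 (x = Add(-2, Mul(Add(Mul(-5, 5), -10), -6)) = Add(-2, Mul(Add(-25, -10), -6)) = Add(-2, Mul(-35, -6)) = Add(-2, 210) = 208)
Add(x, Function('I')(14)) = Add(208, 8) = 216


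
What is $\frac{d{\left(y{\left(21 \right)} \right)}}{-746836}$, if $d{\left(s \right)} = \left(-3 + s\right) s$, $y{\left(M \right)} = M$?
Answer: $- \frac{189}{373418} \approx -0.00050613$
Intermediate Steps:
$d{\left(s \right)} = s \left(-3 + s\right)$
$\frac{d{\left(y{\left(21 \right)} \right)}}{-746836} = \frac{21 \left(-3 + 21\right)}{-746836} = 21 \cdot 18 \left(- \frac{1}{746836}\right) = 378 \left(- \frac{1}{746836}\right) = - \frac{189}{373418}$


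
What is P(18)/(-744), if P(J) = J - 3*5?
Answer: -1/248 ≈ -0.0040323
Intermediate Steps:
P(J) = -15 + J (P(J) = J - 15 = -15 + J)
P(18)/(-744) = (-15 + 18)/(-744) = 3*(-1/744) = -1/248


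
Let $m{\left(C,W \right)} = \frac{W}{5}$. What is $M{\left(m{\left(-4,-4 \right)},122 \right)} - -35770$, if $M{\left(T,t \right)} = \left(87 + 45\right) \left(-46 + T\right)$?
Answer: $\frac{147962}{5} \approx 29592.0$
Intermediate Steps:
$m{\left(C,W \right)} = \frac{W}{5}$ ($m{\left(C,W \right)} = W \frac{1}{5} = \frac{W}{5}$)
$M{\left(T,t \right)} = -6072 + 132 T$ ($M{\left(T,t \right)} = 132 \left(-46 + T\right) = -6072 + 132 T$)
$M{\left(m{\left(-4,-4 \right)},122 \right)} - -35770 = \left(-6072 + 132 \cdot \frac{1}{5} \left(-4\right)\right) - -35770 = \left(-6072 + 132 \left(- \frac{4}{5}\right)\right) + 35770 = \left(-6072 - \frac{528}{5}\right) + 35770 = - \frac{30888}{5} + 35770 = \frac{147962}{5}$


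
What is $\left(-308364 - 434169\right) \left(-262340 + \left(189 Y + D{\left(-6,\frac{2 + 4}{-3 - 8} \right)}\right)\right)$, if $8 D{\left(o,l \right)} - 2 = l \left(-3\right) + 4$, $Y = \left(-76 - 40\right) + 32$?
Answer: $\frac{413167704693}{2} \approx 2.0658 \cdot 10^{11}$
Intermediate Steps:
$Y = -84$ ($Y = \left(-76 - 40\right) + 32 = -116 + 32 = -84$)
$D{\left(o,l \right)} = \frac{3}{4} - \frac{3 l}{8}$ ($D{\left(o,l \right)} = \frac{1}{4} + \frac{l \left(-3\right) + 4}{8} = \frac{1}{4} + \frac{- 3 l + 4}{8} = \frac{1}{4} + \frac{4 - 3 l}{8} = \frac{1}{4} - \left(- \frac{1}{2} + \frac{3 l}{8}\right) = \frac{3}{4} - \frac{3 l}{8}$)
$\left(-308364 - 434169\right) \left(-262340 + \left(189 Y + D{\left(-6,\frac{2 + 4}{-3 - 8} \right)}\right)\right) = \left(-308364 - 434169\right) \left(-262340 + \left(189 \left(-84\right) + \left(\frac{3}{4} - \frac{3 \frac{2 + 4}{-3 - 8}}{8}\right)\right)\right) = - 742533 \left(-262340 - \left(\frac{63501}{4} + \frac{3}{8} \cdot 6 \frac{1}{-11}\right)\right) = - 742533 \left(-262340 - \left(\frac{63501}{4} + \frac{3}{8} \cdot 6 \left(- \frac{1}{11}\right)\right)\right) = - 742533 \left(-262340 + \left(-15876 + \left(\frac{3}{4} - - \frac{9}{44}\right)\right)\right) = - 742533 \left(-262340 + \left(-15876 + \left(\frac{3}{4} + \frac{9}{44}\right)\right)\right) = - 742533 \left(-262340 + \left(-15876 + \frac{21}{22}\right)\right) = - 742533 \left(-262340 - \frac{349251}{22}\right) = \left(-742533\right) \left(- \frac{6120731}{22}\right) = \frac{413167704693}{2}$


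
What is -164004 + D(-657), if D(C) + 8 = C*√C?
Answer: -164012 - 1971*I*√73 ≈ -1.6401e+5 - 16840.0*I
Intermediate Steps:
D(C) = -8 + C^(3/2) (D(C) = -8 + C*√C = -8 + C^(3/2))
-164004 + D(-657) = -164004 + (-8 + (-657)^(3/2)) = -164004 + (-8 - 1971*I*√73) = -164012 - 1971*I*√73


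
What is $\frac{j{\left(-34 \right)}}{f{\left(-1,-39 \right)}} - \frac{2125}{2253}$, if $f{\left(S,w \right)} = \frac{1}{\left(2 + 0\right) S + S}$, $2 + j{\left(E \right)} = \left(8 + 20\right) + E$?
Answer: $\frac{51947}{2253} \approx 23.057$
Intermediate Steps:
$j{\left(E \right)} = 26 + E$ ($j{\left(E \right)} = -2 + \left(\left(8 + 20\right) + E\right) = -2 + \left(28 + E\right) = 26 + E$)
$f{\left(S,w \right)} = \frac{1}{3 S}$ ($f{\left(S,w \right)} = \frac{1}{2 S + S} = \frac{1}{3 S}$)
$\frac{j{\left(-34 \right)}}{f{\left(-1,-39 \right)}} - \frac{2125}{2253} = \frac{26 - 34}{\frac{1}{3} \frac{1}{-1}} - \frac{2125}{2253} = - \frac{8}{\frac{1}{3} \left(-1\right)} - \frac{2125}{2253} = - \frac{8}{- \frac{1}{3}} - \frac{2125}{2253} = \left(-8\right) \left(-3\right) - \frac{2125}{2253} = 24 - \frac{2125}{2253} = \frac{51947}{2253}$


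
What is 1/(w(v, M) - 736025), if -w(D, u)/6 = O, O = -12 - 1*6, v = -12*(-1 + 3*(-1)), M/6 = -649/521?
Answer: -1/735917 ≈ -1.3588e-6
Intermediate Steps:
M = -3894/521 (M = 6*(-649/521) = -3894/521 ≈ -7.4741)
v = 48 (v = -12*(-1 - 3) = -12*(-4) = 48)
O = -18 (O = -12 - 6 = -18)
w(D, u) = 108 (w(D, u) = -6*(-18) = 108)
1/(w(v, M) - 736025) = 1/(108 - 736025) = 1/(-735917) = -1/735917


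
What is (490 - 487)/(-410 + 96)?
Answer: -3/314 ≈ -0.0095541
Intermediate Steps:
(490 - 487)/(-410 + 96) = 3/(-314) = 3*(-1/314) = -3/314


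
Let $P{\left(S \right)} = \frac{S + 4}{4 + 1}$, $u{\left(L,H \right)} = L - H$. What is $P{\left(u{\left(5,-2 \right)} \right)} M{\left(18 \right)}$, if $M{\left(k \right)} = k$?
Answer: $\frac{198}{5} \approx 39.6$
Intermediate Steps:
$P{\left(S \right)} = \frac{4}{5} + \frac{S}{5}$ ($P{\left(S \right)} = \frac{4 + S}{5} = \left(4 + S\right) \frac{1}{5} = \frac{4}{5} + \frac{S}{5}$)
$P{\left(u{\left(5,-2 \right)} \right)} M{\left(18 \right)} = \left(\frac{4}{5} + \frac{5 - -2}{5}\right) 18 = \left(\frac{4}{5} + \frac{5 + 2}{5}\right) 18 = \left(\frac{4}{5} + \frac{1}{5} \cdot 7\right) 18 = \left(\frac{4}{5} + \frac{7}{5}\right) 18 = \frac{11}{5} \cdot 18 = \frac{198}{5}$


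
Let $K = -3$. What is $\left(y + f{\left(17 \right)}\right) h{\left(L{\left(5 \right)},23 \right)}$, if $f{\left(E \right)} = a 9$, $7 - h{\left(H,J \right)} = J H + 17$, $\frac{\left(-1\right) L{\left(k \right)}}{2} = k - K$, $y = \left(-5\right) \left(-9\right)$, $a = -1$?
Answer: $12888$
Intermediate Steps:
$y = 45$
$L{\left(k \right)} = -6 - 2 k$ ($L{\left(k \right)} = - 2 \left(k - -3\right) = - 2 \left(k + 3\right) = - 2 \left(3 + k\right) = -6 - 2 k$)
$h{\left(H,J \right)} = -10 - H J$ ($h{\left(H,J \right)} = 7 - \left(J H + 17\right) = 7 - \left(H J + 17\right) = 7 - \left(17 + H J\right) = -10 - H J$)
$f{\left(E \right)} = -9$ ($f{\left(E \right)} = \left(-1\right) 9 = -9$)
$\left(y + f{\left(17 \right)}\right) h{\left(L{\left(5 \right)},23 \right)} = \left(45 - 9\right) \left(-10 - \left(-6 - 10\right) 23\right) = 36 \left(-10 - \left(-6 - 10\right) 23\right) = 36 \left(-10 - \left(-16\right) 23\right) = 36 \left(-10 + 368\right) = 36 \cdot 358 = 12888$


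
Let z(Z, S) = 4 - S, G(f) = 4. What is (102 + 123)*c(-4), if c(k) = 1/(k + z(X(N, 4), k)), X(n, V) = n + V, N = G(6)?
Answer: 225/4 ≈ 56.250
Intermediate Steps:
N = 4
X(n, V) = V + n
c(k) = ¼ (c(k) = 1/(k + (4 - k)) = 1/4 = ¼)
(102 + 123)*c(-4) = (102 + 123)*(¼) = 225*(¼) = 225/4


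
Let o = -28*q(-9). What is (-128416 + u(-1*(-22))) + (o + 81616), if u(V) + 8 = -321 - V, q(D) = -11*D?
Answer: -49923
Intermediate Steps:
o = -2772 (o = -(-308)*(-9) = -28*99 = -2772)
u(V) = -329 - V (u(V) = -8 + (-321 - V) = -329 - V)
(-128416 + u(-1*(-22))) + (o + 81616) = (-128416 + (-329 - (-1)*(-22))) + (-2772 + 81616) = (-128416 + (-329 - 1*22)) + 78844 = (-128416 + (-329 - 22)) + 78844 = (-128416 - 351) + 78844 = -128767 + 78844 = -49923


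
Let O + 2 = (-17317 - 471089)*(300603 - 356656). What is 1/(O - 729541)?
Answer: 1/27375891975 ≈ 3.6529e-11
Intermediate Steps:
O = 27376621516 (O = -2 + (-17317 - 471089)*(300603 - 356656) = -2 - 488406*(-56053) = -2 + 27376621518 = 27376621516)
1/(O - 729541) = 1/(27376621516 - 729541) = 1/27375891975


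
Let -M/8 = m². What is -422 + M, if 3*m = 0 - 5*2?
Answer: -4598/9 ≈ -510.89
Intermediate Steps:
m = -10/3 (m = (0 - 5*2)/3 = (0 - 10)/3 = (⅓)*(-10) = -10/3 ≈ -3.3333)
M = -800/9 (M = -8*(-10/3)² = -8*100/9 = -800/9 ≈ -88.889)
-422 + M = -422 - 800/9 = -4598/9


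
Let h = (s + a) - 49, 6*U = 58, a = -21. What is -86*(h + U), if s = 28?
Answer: 8342/3 ≈ 2780.7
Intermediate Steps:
U = 29/3 (U = (⅙)*58 = 29/3 ≈ 9.6667)
h = -42 (h = (28 - 21) - 49 = 7 - 49 = -42)
-86*(h + U) = -86*(-42 + 29/3) = -86*(-97/3) = 8342/3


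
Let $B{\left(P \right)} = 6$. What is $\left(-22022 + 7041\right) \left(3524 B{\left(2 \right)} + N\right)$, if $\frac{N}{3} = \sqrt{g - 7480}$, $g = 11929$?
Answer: $-316758264 - 44943 \sqrt{4449} \approx -3.1976 \cdot 10^{8}$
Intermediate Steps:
$N = 3 \sqrt{4449}$ ($N = 3 \sqrt{11929 - 7480} = 3 \sqrt{4449} \approx 200.1$)
$\left(-22022 + 7041\right) \left(3524 B{\left(2 \right)} + N\right) = \left(-22022 + 7041\right) \left(3524 \cdot 6 + 3 \sqrt{4449}\right) = - 14981 \left(21144 + 3 \sqrt{4449}\right) = -316758264 - 44943 \sqrt{4449}$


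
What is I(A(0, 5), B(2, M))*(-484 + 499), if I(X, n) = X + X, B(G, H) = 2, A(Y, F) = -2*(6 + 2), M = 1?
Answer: -480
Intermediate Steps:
A(Y, F) = -16 (A(Y, F) = -2*8 = -16)
I(X, n) = 2*X
I(A(0, 5), B(2, M))*(-484 + 499) = (2*(-16))*(-484 + 499) = -32*15 = -480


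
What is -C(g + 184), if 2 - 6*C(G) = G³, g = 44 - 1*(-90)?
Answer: 16078715/3 ≈ 5.3596e+6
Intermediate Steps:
g = 134 (g = 44 + 90 = 134)
C(G) = ⅓ - G³/6
-C(g + 184) = -(⅓ - (134 + 184)³/6) = -(⅓ - ⅙*318³) = -(⅓ - ⅙*32157432) = -(⅓ - 5359572) = -1*(-16078715/3) = 16078715/3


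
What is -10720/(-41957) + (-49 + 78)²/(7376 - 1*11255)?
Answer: 6297043/162751203 ≈ 0.038691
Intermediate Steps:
-10720/(-41957) + (-49 + 78)²/(7376 - 1*11255) = -10720*(-1/41957) + 29²/(7376 - 11255) = 10720/41957 + 841/(-3879) = 10720/41957 + 841*(-1/3879) = 10720/41957 - 841/3879 = 6297043/162751203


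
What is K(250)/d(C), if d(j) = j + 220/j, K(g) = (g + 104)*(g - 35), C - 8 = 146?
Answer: 266385/544 ≈ 489.68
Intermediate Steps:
C = 154 (C = 8 + 146 = 154)
K(g) = (-35 + g)*(104 + g) (K(g) = (104 + g)*(-35 + g) = (-35 + g)*(104 + g))
K(250)/d(C) = (-3640 + 250² + 69*250)/(154 + 220/154) = (-3640 + 62500 + 17250)/(154 + 220*(1/154)) = 76110/(154 + 10/7) = 76110/(1088/7) = 76110*(7/1088) = 266385/544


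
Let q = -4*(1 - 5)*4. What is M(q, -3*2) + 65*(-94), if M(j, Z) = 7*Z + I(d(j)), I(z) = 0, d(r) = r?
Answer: -6152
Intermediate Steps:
q = 64 (q = -4*(-4)*4 = 16*4 = 64)
M(j, Z) = 7*Z (M(j, Z) = 7*Z + 0 = 7*Z)
M(q, -3*2) + 65*(-94) = 7*(-3*2) + 65*(-94) = 7*(-6) - 6110 = -42 - 6110 = -6152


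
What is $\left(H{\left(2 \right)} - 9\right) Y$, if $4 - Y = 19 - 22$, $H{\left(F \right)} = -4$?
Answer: $-91$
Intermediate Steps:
$Y = 7$ ($Y = 4 - \left(19 - 22\right) = 4 - -3 = 4 + 3 = 7$)
$\left(H{\left(2 \right)} - 9\right) Y = \left(-4 - 9\right) 7 = \left(-13\right) 7 = -91$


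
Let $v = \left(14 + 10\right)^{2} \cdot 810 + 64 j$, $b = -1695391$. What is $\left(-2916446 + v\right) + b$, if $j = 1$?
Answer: $-4145213$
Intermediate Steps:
$v = 466624$ ($v = \left(14 + 10\right)^{2} \cdot 810 + 64 \cdot 1 = 24^{2} \cdot 810 + 64 = 576 \cdot 810 + 64 = 466560 + 64 = 466624$)
$\left(-2916446 + v\right) + b = \left(-2916446 + 466624\right) - 1695391 = -2449822 - 1695391 = -4145213$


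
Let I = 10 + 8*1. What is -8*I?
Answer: -144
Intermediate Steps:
I = 18 (I = 10 + 8 = 18)
-8*I = -8*18 = -144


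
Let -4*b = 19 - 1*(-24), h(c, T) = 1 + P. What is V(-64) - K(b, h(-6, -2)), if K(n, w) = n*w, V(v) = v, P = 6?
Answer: 45/4 ≈ 11.250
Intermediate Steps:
h(c, T) = 7 (h(c, T) = 1 + 6 = 7)
b = -43/4 (b = -(19 - 1*(-24))/4 = -(19 + 24)/4 = -¼*43 = -43/4 ≈ -10.750)
V(-64) - K(b, h(-6, -2)) = -64 - (-43)*7/4 = -64 - 1*(-301/4) = -64 + 301/4 = 45/4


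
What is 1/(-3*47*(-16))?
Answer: 1/2256 ≈ 0.00044326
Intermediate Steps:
1/(-3*47*(-16)) = 1/(-141*(-16)) = 1/2256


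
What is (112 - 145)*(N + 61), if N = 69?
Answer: -4290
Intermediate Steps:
(112 - 145)*(N + 61) = (112 - 145)*(69 + 61) = -33*130 = -4290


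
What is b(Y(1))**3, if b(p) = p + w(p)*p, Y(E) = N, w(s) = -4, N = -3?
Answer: 729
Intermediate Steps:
Y(E) = -3
b(p) = -3*p (b(p) = p - 4*p = -3*p)
b(Y(1))**3 = (-3*(-3))**3 = 9**3 = 729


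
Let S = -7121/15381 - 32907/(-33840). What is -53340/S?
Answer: -3084788750400/29463103 ≈ -1.0470e+5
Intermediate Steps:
S = 29463103/57832560 (S = -7121*1/15381 - 32907*(-1/33840) = -7121/15381 + 10969/11280 = 29463103/57832560 ≈ 0.50946)
-53340/S = -53340/29463103/57832560 = -53340*57832560/29463103 = -3084788750400/29463103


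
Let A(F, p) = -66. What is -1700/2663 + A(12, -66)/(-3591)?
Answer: -1976314/3187611 ≈ -0.62000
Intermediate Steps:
-1700/2663 + A(12, -66)/(-3591) = -1700/2663 - 66/(-3591) = -1700*1/2663 - 66*(-1/3591) = -1700/2663 + 22/1197 = -1976314/3187611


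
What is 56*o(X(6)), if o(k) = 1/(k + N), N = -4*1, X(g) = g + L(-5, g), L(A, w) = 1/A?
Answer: 280/9 ≈ 31.111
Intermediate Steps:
X(g) = -⅕ + g (X(g) = g + 1/(-5) = g - ⅕ = -⅕ + g)
N = -4
o(k) = 1/(-4 + k) (o(k) = 1/(k - 4) = 1/(-4 + k))
56*o(X(6)) = 56/(-4 + (-⅕ + 6)) = 56/(-4 + 29/5) = 56/(9/5) = 56*(5/9) = 280/9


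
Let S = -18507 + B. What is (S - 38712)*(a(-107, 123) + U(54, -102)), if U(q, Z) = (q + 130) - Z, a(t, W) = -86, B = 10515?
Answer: -9340800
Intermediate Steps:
S = -7992 (S = -18507 + 10515 = -7992)
U(q, Z) = 130 + q - Z (U(q, Z) = (130 + q) - Z = 130 + q - Z)
(S - 38712)*(a(-107, 123) + U(54, -102)) = (-7992 - 38712)*(-86 + (130 + 54 - 1*(-102))) = -46704*(-86 + (130 + 54 + 102)) = -46704*(-86 + 286) = -46704*200 = -9340800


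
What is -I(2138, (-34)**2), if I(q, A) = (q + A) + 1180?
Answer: -4474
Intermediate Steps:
I(q, A) = 1180 + A + q (I(q, A) = (A + q) + 1180 = 1180 + A + q)
-I(2138, (-34)**2) = -(1180 + (-34)**2 + 2138) = -(1180 + 1156 + 2138) = -1*4474 = -4474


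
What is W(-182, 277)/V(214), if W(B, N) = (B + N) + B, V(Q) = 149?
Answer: -87/149 ≈ -0.58389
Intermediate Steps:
W(B, N) = N + 2*B
W(-182, 277)/V(214) = (277 + 2*(-182))/149 = (277 - 364)*(1/149) = -87*1/149 = -87/149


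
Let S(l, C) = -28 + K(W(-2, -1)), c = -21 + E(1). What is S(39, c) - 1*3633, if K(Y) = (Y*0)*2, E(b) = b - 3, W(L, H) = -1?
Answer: -3661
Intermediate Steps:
E(b) = -3 + b
c = -23 (c = -21 + (-3 + 1) = -21 - 2 = -23)
K(Y) = 0 (K(Y) = 0*2 = 0)
S(l, C) = -28 (S(l, C) = -28 + 0 = -28)
S(39, c) - 1*3633 = -28 - 1*3633 = -28 - 3633 = -3661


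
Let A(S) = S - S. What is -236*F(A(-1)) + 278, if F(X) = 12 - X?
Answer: -2554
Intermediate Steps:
A(S) = 0
-236*F(A(-1)) + 278 = -236*(12 - 1*0) + 278 = -236*(12 + 0) + 278 = -236*12 + 278 = -2832 + 278 = -2554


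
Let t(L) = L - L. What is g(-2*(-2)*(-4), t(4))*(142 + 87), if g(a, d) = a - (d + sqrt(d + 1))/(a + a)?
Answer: -117019/32 ≈ -3656.8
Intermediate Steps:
t(L) = 0
g(a, d) = a - (d + sqrt(1 + d))/(2*a)
g(-2*(-2)*(-4), t(4))*(142 + 87) = ((-1*0 - sqrt(1 + 0) + 2*(-2*(-2)*(-4))**2)/(2*((-2*(-2)*(-4)))))*(142 + 87) = ((0 - sqrt(1) + 2*(4*(-4))**2)/(2*((4*(-4)))))*229 = ((1/2)*(0 - 1*1 + 2*(-16)**2)/(-16))*229 = ((1/2)*(-1/16)*(0 - 1 + 2*256))*229 = ((1/2)*(-1/16)*(0 - 1 + 512))*229 = ((1/2)*(-1/16)*511)*229 = -511/32*229 = -117019/32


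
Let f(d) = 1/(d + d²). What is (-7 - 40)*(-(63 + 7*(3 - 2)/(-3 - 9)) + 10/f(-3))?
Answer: 1363/12 ≈ 113.58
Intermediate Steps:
(-7 - 40)*(-(63 + 7*(3 - 2)/(-3 - 9)) + 10/f(-3)) = (-7 - 40)*(-(63 + 7*(3 - 2)/(-3 - 9)) + 10/((1/((-3)*(1 - 3))))) = -47*(-7/(1/(9 + 1/(-12))) + 10/((-⅓/(-2)))) = -47*(-7/(1/(9 + 1*(-1/12))) + 10/((-⅓*(-½)))) = -47*(-7/(1/(9 - 1/12)) + 10/(⅙)) = -47*(-7/(1/(107/12)) + 10*6) = -47*(-7/12/107 + 60) = -47*(-7*107/12 + 60) = -47*(-749/12 + 60) = -47*(-29/12) = 1363/12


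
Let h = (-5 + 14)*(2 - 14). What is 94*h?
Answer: -10152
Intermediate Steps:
h = -108 (h = 9*(-12) = -108)
94*h = 94*(-108) = -10152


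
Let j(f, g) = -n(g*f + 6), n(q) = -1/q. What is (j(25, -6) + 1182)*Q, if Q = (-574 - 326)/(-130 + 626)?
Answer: -4255175/1984 ≈ -2144.7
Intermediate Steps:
Q = -225/124 (Q = -900/496 = -900*1/496 = -225/124 ≈ -1.8145)
j(f, g) = 1/(6 + f*g) (j(f, g) = -(-1)/(g*f + 6) = -(-1)/(f*g + 6) = -(-1)/(6 + f*g) = 1/(6 + f*g))
(j(25, -6) + 1182)*Q = (1/(6 + 25*(-6)) + 1182)*(-225/124) = (1/(6 - 150) + 1182)*(-225/124) = (1/(-144) + 1182)*(-225/124) = (-1/144 + 1182)*(-225/124) = (170207/144)*(-225/124) = -4255175/1984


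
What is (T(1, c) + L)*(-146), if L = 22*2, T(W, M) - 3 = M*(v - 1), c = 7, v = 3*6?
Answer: -24236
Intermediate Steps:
v = 18
T(W, M) = 3 + 17*M (T(W, M) = 3 + M*(18 - 1) = 3 + M*17 = 3 + 17*M)
L = 44
(T(1, c) + L)*(-146) = ((3 + 17*7) + 44)*(-146) = ((3 + 119) + 44)*(-146) = (122 + 44)*(-146) = 166*(-146) = -24236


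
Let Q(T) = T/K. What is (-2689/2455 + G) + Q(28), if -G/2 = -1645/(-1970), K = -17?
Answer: -36278056/8221795 ≈ -4.4124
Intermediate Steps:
G = -329/197 (G = -(-3290)/(-1970) = -(-3290)*(-1)/1970 = -2*329/394 = -329/197 ≈ -1.6701)
Q(T) = -T/17 (Q(T) = T/(-17) = T*(-1/17) = -T/17)
(-2689/2455 + G) + Q(28) = (-2689/2455 - 329/197) - 1/17*28 = (-2689*1/2455 - 329/197) - 28/17 = (-2689/2455 - 329/197) - 28/17 = -1337428/483635 - 28/17 = -36278056/8221795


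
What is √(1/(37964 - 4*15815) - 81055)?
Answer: I*√3241630671261/6324 ≈ 284.7*I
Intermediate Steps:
√(1/(37964 - 4*15815) - 81055) = √(1/(37964 - 63260) - 81055) = √(1/(-25296) - 81055) = √(-1/25296 - 81055) = √(-2050367281/25296) = I*√3241630671261/6324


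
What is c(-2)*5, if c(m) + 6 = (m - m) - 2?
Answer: -40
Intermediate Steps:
c(m) = -8 (c(m) = -6 + ((m - m) - 2) = -6 + (0 - 2) = -6 - 2 = -8)
c(-2)*5 = -8*5 = -40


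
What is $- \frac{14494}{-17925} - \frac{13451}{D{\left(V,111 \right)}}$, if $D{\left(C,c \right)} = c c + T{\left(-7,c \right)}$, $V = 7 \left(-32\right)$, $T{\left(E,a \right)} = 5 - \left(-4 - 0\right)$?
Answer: $- \frac{4159877}{14734350} \approx -0.28233$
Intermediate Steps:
$T{\left(E,a \right)} = 9$ ($T{\left(E,a \right)} = 5 - \left(-4 + 0\right) = 5 - -4 = 5 + 4 = 9$)
$V = -224$
$D{\left(C,c \right)} = 9 + c^{2}$ ($D{\left(C,c \right)} = c c + 9 = c^{2} + 9 = 9 + c^{2}$)
$- \frac{14494}{-17925} - \frac{13451}{D{\left(V,111 \right)}} = - \frac{14494}{-17925} - \frac{13451}{9 + 111^{2}} = \left(-14494\right) \left(- \frac{1}{17925}\right) - \frac{13451}{9 + 12321} = \frac{14494}{17925} - \frac{13451}{12330} = - \frac{4159877}{14734350}$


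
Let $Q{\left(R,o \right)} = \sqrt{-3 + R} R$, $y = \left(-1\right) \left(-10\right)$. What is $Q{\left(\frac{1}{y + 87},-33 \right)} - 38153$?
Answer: $-38153 + \frac{i \sqrt{28130}}{9409} \approx -38153.0 + 0.017825 i$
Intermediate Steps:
$y = 10$
$Q{\left(R,o \right)} = R \sqrt{-3 + R}$
$Q{\left(\frac{1}{y + 87},-33 \right)} - 38153 = \frac{\sqrt{-3 + \frac{1}{10 + 87}}}{10 + 87} - 38153 = \frac{\sqrt{-3 + \frac{1}{97}}}{97} - 38153 = \frac{\sqrt{- \frac{290}{97}}}{97} - 38153 = \frac{\frac{1}{97} i \sqrt{28130}}{97} - 38153 = \frac{i \sqrt{28130}}{9409} - 38153 = -38153 + \frac{i \sqrt{28130}}{9409}$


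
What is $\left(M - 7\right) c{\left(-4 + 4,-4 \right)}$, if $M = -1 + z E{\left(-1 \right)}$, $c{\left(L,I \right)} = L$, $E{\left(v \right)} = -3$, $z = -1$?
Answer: $0$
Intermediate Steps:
$M = 2$ ($M = -1 - -3 = -1 + 3 = 2$)
$\left(M - 7\right) c{\left(-4 + 4,-4 \right)} = \left(2 - 7\right) \left(-4 + 4\right) = \left(-5\right) 0 = 0$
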